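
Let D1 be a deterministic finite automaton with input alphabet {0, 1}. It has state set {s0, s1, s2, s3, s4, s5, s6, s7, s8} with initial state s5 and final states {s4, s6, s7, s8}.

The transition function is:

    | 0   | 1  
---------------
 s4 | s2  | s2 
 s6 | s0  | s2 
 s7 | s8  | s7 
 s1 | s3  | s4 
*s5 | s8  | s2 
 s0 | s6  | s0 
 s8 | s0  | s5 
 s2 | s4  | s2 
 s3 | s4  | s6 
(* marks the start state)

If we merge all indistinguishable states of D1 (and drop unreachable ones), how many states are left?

2

States {s1,s3,s7} cannot be reached from the start state, so discard them.
Start with accepting vs non-accepting: {s4,s6,s8} | {s0,s2,s5}.
No further refinement is possible. Final partition (2 blocks): {s4,s6,s8} | {s0,s2,s5}.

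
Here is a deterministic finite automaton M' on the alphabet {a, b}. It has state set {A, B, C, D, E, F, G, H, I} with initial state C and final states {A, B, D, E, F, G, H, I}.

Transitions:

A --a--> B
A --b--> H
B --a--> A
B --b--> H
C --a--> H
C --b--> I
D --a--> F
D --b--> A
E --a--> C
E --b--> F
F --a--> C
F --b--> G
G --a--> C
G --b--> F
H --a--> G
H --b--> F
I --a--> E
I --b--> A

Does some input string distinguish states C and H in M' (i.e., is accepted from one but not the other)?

Yes

First remove the unreachable states {D}; 8 states remain.
Start with accepting vs non-accepting: {A,B,E,F,G,H,I} | {C}.
On input a, block {A,B,E,F,G,H,I} splits into {A,B,H,I} and {E,F,G}.
On input a, block {A,B,H,I} splits into {A,B} and {H,I}.
Split {H,I} by δ(·,b) → {H} and {I}.
Stable partition: {A,B} | {C} | {E,F,G} | {H} | {I} — 5 equivalence classes.
C and H end up in different blocks, so they are distinguishable. For instance, the string 'ε' is accepted from only H.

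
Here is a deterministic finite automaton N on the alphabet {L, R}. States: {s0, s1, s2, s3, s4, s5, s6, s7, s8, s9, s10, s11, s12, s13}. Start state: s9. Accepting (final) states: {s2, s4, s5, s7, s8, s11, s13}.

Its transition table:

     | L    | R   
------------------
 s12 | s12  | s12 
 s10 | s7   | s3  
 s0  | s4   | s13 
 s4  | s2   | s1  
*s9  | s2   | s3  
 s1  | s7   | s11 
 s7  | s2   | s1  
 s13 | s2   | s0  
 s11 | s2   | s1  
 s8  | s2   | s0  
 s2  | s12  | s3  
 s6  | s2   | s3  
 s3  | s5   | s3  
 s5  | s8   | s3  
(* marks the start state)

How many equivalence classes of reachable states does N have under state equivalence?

7

States {s6,s10} cannot be reached from the start state, so discard them.
Initial partition by acceptance: {s2,s4,s5,s7,s8,s11,s13} | {s0,s1,s3,s9,s12}.
Split {s2,s4,s5,s7,s8,s11,s13} by δ(·,L) → {s4,s5,s7,s8,s11,s13} and {s2}.
Refine {s4,s5,s7,s8,s11,s13} on symbol L: members go to different blocks, giving {s4,s7,s8,s11,s13} and {s5}.
Split {s0,s1,s3,s9,s12} by δ(·,L) → {s0,s1} and {s3} and {s9} and {s12}.
Stable partition: {s4,s7,s8,s11,s13} | {s0,s1} | {s2} | {s5} | {s3} | {s9} | {s12} — 7 equivalence classes.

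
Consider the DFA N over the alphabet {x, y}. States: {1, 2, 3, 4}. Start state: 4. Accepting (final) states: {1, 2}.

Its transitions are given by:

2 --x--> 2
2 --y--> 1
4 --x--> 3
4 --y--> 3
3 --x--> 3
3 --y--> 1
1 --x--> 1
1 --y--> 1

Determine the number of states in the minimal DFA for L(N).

States {2} cannot be reached from the start state, so discard them.
P0 = {1} | {3,4}.
Split {3,4} by δ(·,y) → {3} and {4}.
The partition is now stable with 3 blocks: {1} | {3} | {4}.

3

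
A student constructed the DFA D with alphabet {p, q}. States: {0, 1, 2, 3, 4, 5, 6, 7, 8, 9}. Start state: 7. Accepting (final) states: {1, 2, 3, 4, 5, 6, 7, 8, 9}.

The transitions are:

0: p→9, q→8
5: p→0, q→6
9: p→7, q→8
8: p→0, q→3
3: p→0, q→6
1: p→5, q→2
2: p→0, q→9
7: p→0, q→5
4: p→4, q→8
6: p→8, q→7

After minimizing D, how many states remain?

4

States {1,2,4} cannot be reached from the start state, so discard them.
Start with accepting vs non-accepting: {3,5,6,7,8,9} | {0}.
Split {3,5,6,7,8,9} by δ(·,p) → {3,5,7,8} and {6,9}.
On input q, block {3,5,7,8} splits into {3,5} and {7,8}.
No further refinement is possible. Final partition (4 blocks): {3,5} | {0} | {6,9} | {7,8}.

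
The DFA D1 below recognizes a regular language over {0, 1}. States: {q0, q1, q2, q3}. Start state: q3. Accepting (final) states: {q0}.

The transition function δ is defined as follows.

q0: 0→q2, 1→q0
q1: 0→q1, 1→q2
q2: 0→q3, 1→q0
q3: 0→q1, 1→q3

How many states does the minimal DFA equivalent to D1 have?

4

Every state is reachable, so we keep all 4.
Initial partition by acceptance: {q0} | {q1,q2,q3}.
Split {q1,q2,q3} by δ(·,1) → {q1,q3} and {q2}.
Refine {q1,q3} on symbol 1: members go to different blocks, giving {q1} and {q3}.
The partition is now stable with 4 blocks: {q0} | {q1} | {q2} | {q3}.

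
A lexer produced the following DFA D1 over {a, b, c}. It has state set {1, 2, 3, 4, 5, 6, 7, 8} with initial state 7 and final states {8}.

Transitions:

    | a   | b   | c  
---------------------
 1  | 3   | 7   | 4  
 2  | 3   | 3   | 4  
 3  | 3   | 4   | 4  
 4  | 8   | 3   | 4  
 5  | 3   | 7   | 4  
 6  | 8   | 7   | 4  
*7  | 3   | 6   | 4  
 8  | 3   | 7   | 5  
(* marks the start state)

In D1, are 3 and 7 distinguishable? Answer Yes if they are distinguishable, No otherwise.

States {1,2} cannot be reached from the start state, so discard them.
P0 = {8} | {3,4,5,6,7}.
On input a, block {3,4,5,6,7} splits into {3,5,7} and {4,6}.
Refine {3,5,7} on symbol b: members go to different blocks, giving {3,7} and {5}.
Stable partition: {8} | {3,7} | {4,6} | {5} — 4 equivalence classes.
3 and 7 lie in the same block of the stable partition, so they are equivalent — no string distinguishes them.

No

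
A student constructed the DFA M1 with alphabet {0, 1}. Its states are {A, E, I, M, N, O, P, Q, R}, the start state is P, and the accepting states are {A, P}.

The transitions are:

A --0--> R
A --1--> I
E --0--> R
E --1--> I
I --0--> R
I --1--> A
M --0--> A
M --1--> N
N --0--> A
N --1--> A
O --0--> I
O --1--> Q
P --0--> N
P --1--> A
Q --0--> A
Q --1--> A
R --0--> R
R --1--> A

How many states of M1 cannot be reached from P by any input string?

Starting at P and following transitions, the reachable set is {A, I, N, P, R}. That leaves E, M, O, Q unreachable — 4 in total.

4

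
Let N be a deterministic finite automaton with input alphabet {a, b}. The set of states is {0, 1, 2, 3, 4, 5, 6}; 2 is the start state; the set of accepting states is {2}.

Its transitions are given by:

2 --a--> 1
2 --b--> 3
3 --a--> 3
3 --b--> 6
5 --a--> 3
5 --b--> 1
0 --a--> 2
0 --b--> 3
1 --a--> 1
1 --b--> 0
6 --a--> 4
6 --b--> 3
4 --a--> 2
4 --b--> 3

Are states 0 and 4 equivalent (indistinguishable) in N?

First remove the unreachable states {5}; 6 states remain.
Start with accepting vs non-accepting: {2} | {0,1,3,4,6}.
Split {0,1,3,4,6} by δ(·,a) → {1,3,6} and {0,4}.
On input a, block {1,3,6} splits into {1,3} and {6}.
On input b, block {1,3} splits into {1} and {3}.
The partition is now stable with 5 blocks: {2} | {1} | {0,4} | {6} | {3}.
0 and 4 lie in the same block of the stable partition, so they are equivalent — no string distinguishes them.

Yes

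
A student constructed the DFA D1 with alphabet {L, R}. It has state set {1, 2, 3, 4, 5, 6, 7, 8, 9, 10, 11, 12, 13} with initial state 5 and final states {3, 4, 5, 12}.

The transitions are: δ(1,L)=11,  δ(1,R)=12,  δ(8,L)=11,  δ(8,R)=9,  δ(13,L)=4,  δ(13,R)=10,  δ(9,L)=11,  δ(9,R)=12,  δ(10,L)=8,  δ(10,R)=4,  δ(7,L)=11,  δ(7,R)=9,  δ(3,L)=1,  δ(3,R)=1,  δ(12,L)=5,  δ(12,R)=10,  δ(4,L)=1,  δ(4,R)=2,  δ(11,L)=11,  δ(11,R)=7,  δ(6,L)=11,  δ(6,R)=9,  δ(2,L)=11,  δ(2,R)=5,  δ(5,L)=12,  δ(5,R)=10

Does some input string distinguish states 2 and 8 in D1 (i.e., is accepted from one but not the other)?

Yes

First remove the unreachable states {3,6,13}; 10 states remain.
Initial partition by acceptance: {4,5,12} | {1,2,7,8,9,10,11}.
On input L, block {4,5,12} splits into {5,12} and {4}.
Split {1,2,7,8,9,10,11} by δ(·,R) → {1,2,9} and {7,8,11} and {10}.
On input R, block {7,8,11} splits into {7,8} and {11}.
The partition is now stable with 6 blocks: {5,12} | {1,2,9} | {4} | {7,8} | {10} | {11}.
2 and 8 end up in different blocks, so they are distinguishable. For instance, the string 'R' is accepted from only 2.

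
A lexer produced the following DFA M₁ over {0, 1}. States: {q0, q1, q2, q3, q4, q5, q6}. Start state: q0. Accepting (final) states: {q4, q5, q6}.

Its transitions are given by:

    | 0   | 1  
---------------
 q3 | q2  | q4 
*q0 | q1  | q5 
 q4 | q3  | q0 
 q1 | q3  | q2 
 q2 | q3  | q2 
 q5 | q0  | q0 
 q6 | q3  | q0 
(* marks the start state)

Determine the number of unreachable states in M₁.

No path from q0 leads to q6; the other 6 states are all reachable.

1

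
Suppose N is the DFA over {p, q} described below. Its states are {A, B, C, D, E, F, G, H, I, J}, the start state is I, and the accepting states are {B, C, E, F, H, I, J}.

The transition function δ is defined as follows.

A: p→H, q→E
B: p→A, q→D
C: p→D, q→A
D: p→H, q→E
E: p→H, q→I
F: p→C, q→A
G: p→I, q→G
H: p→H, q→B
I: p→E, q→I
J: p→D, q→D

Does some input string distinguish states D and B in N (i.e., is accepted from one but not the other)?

First remove the unreachable states {C,F,G,J}; 6 states remain.
Initial partition by acceptance: {B,E,H,I} | {A,D}.
On input p, block {B,E,H,I} splits into {E,H,I} and {B}.
On input q, block {E,H,I} splits into {E,I} and {H}.
Refine {E,I} on symbol p: members go to different blocks, giving {E} and {I}.
No further refinement is possible. Final partition (5 blocks): {E} | {A,D} | {B} | {H} | {I}.
D and B end up in different blocks, so they are distinguishable. For instance, the string 'ε' is accepted from only B.

Yes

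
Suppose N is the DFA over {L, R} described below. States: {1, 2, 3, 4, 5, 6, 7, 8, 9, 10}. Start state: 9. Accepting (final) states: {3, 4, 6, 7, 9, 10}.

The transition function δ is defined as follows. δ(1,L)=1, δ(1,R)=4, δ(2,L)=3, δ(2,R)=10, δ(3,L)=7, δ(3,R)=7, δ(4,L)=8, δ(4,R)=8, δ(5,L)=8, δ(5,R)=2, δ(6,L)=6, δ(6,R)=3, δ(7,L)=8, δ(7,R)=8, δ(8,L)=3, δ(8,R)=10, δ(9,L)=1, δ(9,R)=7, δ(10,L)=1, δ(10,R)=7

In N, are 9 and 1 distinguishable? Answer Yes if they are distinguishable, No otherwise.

Yes

Reachable states from the start: {1,3,4,7,8,9,10}. Unreachable: {2,5,6} — drop them.
Start with accepting vs non-accepting: {3,4,7,9,10} | {1,8}.
Refine {3,4,7,9,10} on symbol L: members go to different blocks, giving {4,7,9,10} and {3}.
Split {4,7,9,10} by δ(·,R) → {4,7} and {9,10}.
Split {1,8} by δ(·,L) → {1} and {8}.
Stable partition: {4,7} | {1} | {3} | {9,10} | {8} — 5 equivalence classes.
9 and 1 end up in different blocks, so they are distinguishable. For instance, the string 'ε' is accepted from only 9.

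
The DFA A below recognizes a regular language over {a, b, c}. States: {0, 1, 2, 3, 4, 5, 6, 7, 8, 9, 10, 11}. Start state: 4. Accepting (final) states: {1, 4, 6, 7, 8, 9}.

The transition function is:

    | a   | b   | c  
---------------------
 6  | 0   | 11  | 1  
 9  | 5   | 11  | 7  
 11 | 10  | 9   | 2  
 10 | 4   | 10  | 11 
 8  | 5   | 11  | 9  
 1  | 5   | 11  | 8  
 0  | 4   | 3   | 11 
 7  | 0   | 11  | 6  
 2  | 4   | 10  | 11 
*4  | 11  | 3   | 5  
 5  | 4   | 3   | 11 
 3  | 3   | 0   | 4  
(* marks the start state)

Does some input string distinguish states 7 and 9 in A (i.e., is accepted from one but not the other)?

No

P0 = {1,4,6,7,8,9} | {0,2,3,5,10,11}.
On input c, block {1,4,6,7,8,9} splits into {1,6,7,8,9} and {4}.
On input a, block {0,2,3,5,10,11} splits into {0,2,5,10} and {3,11}.
Refine {0,2,5,10} on symbol b: members go to different blocks, giving {0,5} and {2,10}.
Split {3,11} by δ(·,a) → {3} and {11}.
Stable partition: {1,6,7,8,9} | {0,5} | {4} | {3} | {2,10} | {11} — 6 equivalence classes.
7 and 9 lie in the same block of the stable partition, so they are equivalent — no string distinguishes them.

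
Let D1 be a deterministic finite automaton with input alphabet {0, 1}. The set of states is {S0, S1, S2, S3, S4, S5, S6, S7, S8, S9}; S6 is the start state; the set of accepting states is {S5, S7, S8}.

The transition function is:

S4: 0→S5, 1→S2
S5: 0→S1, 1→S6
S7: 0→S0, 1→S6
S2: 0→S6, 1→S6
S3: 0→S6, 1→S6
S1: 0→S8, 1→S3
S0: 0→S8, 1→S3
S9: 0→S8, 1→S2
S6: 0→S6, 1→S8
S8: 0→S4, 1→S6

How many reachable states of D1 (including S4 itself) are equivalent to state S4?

2

First remove the unreachable states {S0,S7,S9}; 7 states remain.
P0 = {S5,S8} | {S1,S2,S3,S4,S6}.
Refine {S1,S2,S3,S4,S6} on symbol 0: members go to different blocks, giving {S2,S3,S6} and {S1,S4}.
On input 1, block {S2,S3,S6} splits into {S2,S3} and {S6}.
Stable partition: {S5,S8} | {S2,S3} | {S1,S4} | {S6} — 4 equivalence classes.
State S4 belongs to the block {S1,S4}, which has 2 states.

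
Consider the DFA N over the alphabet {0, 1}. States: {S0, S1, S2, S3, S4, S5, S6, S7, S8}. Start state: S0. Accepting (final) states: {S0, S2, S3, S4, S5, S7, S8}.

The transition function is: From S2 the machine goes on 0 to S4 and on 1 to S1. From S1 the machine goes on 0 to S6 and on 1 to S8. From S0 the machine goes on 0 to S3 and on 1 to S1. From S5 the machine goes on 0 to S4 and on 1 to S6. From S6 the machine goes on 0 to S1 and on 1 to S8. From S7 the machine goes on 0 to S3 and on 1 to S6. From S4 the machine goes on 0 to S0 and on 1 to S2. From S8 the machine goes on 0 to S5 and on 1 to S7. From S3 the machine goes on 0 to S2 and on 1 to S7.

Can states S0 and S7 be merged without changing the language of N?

Every state is reachable, so we keep all 9.
P0 = {S0,S2,S3,S4,S5,S7,S8} | {S1,S6}.
Refine {S0,S2,S3,S4,S5,S7,S8} on symbol 1: members go to different blocks, giving {S0,S2,S5,S7} and {S3,S4,S8}.
The partition is now stable with 3 blocks: {S0,S2,S5,S7} | {S1,S6} | {S3,S4,S8}.
S0 and S7 lie in the same block of the stable partition, so they are equivalent — no string distinguishes them.

Yes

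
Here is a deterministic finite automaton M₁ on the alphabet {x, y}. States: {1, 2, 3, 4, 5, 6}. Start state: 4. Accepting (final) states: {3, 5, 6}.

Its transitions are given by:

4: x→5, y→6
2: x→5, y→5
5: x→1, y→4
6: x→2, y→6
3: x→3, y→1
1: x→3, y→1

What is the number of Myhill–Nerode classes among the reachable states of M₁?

P0 = {3,5,6} | {1,2,4}.
Refine {3,5,6} on symbol x: members go to different blocks, giving {5,6} and {3}.
Split {5,6} by δ(·,y) → {5} and {6}.
Split {1,2,4} by δ(·,x) → {2,4} and {1}.
Split {2,4} by δ(·,y) → {2} and {4}.
No further refinement is possible. Final partition (6 blocks): {5} | {2} | {3} | {6} | {1} | {4}.

6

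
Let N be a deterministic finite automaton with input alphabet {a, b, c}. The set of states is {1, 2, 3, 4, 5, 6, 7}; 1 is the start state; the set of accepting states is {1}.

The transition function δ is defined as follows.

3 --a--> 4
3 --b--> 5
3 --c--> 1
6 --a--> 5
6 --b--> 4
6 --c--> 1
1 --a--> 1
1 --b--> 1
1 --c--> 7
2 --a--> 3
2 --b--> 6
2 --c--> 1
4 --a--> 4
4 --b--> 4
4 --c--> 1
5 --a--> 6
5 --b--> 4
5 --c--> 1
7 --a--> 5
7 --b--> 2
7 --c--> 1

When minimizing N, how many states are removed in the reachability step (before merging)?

0

A breadth-first search from the start state visits every state.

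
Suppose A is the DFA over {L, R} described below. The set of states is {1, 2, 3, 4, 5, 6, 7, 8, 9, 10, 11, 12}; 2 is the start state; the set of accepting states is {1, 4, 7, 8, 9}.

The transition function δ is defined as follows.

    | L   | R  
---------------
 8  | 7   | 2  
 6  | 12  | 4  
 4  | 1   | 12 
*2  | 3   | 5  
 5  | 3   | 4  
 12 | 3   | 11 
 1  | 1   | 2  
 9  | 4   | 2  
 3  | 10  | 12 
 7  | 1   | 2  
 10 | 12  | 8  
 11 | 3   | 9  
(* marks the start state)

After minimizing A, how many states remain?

5

First remove the unreachable states {6}; 11 states remain.
Start with accepting vs non-accepting: {1,4,7,8,9} | {2,3,5,10,11,12}.
On input R, block {2,3,5,10,11,12} splits into {2,3,12} and {5,10,11}.
Refine {2,3,12} on symbol L: members go to different blocks, giving {2,12} and {3}.
On input L, block {5,10,11} splits into {5,11} and {10}.
Stable partition: {1,4,7,8,9} | {2,12} | {5,11} | {3} | {10} — 5 equivalence classes.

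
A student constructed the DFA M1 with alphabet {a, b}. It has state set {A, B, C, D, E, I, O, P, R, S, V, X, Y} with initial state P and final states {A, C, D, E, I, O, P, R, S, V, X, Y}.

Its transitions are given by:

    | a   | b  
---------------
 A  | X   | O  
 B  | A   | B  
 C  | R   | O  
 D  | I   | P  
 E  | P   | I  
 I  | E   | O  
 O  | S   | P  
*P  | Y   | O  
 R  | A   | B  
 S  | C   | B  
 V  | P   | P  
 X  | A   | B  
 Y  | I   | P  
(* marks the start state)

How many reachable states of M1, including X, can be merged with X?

3

First remove the unreachable states {D,V}; 11 states remain.
P0 = {A,C,E,I,O,P,R,S,X,Y} | {B}.
Refine {A,C,E,I,O,P,R,S,X,Y} on symbol b: members go to different blocks, giving {A,C,E,I,O,P,Y} and {R,S,X}.
Refine {A,C,E,I,O,P,Y} on symbol a: members go to different blocks, giving {E,I,P,Y} and {A,C,O}.
Refine {E,I,P,Y} on symbol b: members go to different blocks, giving {E,Y} and {I,P}.
Split {A,C,O} by δ(·,b) → {A,C} and {O}.
The partition is now stable with 6 blocks: {E,Y} | {B} | {R,S,X} | {A,C} | {I,P} | {O}.
State X belongs to the block {R,S,X}, which has 3 states.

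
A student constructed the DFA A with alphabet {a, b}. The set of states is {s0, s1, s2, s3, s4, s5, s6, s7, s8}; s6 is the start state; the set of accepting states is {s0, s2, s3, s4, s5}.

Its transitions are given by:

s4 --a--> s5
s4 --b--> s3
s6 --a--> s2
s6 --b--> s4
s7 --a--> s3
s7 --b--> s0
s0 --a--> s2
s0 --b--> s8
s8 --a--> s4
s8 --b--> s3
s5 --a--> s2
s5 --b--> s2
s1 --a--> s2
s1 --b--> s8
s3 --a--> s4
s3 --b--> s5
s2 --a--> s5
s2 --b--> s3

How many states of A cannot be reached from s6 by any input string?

4

Starting at s6 and following transitions, the reachable set is {s2, s3, s4, s5, s6}. That leaves s0, s1, s7, s8 unreachable — 4 in total.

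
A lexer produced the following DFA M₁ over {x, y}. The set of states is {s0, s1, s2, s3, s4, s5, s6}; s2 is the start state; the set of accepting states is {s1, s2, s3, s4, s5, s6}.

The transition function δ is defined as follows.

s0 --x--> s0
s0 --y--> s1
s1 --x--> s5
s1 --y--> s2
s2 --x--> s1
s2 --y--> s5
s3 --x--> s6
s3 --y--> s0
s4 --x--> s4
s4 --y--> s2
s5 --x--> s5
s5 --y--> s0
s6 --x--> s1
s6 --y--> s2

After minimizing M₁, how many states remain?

4

States {s3,s4,s6} cannot be reached from the start state, so discard them.
P0 = {s1,s2,s5} | {s0}.
On input y, block {s1,s2,s5} splits into {s1,s2} and {s5}.
On input x, block {s1,s2} splits into {s1} and {s2}.
No further refinement is possible. Final partition (4 blocks): {s1} | {s0} | {s5} | {s2}.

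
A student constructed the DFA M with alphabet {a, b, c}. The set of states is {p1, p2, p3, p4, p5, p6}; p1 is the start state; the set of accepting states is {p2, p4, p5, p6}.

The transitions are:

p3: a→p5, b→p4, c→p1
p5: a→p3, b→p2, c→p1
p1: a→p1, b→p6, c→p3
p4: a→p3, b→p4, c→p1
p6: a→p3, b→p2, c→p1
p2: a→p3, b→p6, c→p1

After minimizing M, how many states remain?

All states are reachable from the start state.
P0 = {p2,p4,p5,p6} | {p1,p3}.
On input a, block {p1,p3} splits into {p1} and {p3}.
Stable partition: {p2,p4,p5,p6} | {p1} | {p3} — 3 equivalence classes.

3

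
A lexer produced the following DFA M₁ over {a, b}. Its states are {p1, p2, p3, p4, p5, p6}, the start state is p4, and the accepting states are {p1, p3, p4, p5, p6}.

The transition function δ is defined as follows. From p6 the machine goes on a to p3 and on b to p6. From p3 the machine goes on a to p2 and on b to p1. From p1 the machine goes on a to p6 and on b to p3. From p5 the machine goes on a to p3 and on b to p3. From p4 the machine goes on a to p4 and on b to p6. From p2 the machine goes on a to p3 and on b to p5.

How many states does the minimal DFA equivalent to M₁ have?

6

P0 = {p1,p3,p4,p5,p6} | {p2}.
On input a, block {p1,p3,p4,p5,p6} splits into {p1,p4,p5,p6} and {p3}.
On input a, block {p1,p4,p5,p6} splits into {p1,p4} and {p5,p6}.
Refine {p1,p4} on symbol a: members go to different blocks, giving {p1} and {p4}.
Split {p5,p6} by δ(·,b) → {p5} and {p6}.
No further refinement is possible. Final partition (6 blocks): {p1} | {p2} | {p3} | {p5} | {p4} | {p6}.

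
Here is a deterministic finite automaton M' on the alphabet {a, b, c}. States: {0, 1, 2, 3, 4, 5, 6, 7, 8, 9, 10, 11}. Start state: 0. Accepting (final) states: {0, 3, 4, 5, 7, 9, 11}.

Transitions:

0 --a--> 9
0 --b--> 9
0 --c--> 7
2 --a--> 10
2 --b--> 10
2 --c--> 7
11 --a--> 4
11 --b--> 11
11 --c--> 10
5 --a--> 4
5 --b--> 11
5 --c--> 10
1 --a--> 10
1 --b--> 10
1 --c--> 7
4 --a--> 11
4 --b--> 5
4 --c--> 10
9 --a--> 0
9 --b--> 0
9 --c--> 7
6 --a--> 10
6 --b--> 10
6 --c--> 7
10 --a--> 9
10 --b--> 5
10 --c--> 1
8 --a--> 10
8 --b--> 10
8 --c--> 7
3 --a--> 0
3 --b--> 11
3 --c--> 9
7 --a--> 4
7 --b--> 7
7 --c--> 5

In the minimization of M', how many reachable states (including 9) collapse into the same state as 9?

Reachable states from the start: {0,1,4,5,7,9,10,11}. Unreachable: {2,3,6,8} — drop them.
Start with accepting vs non-accepting: {0,4,5,7,9,11} | {1,10}.
Refine {0,4,5,7,9,11} on symbol c: members go to different blocks, giving {0,7,9} and {4,5,11}.
Split {0,7,9} by δ(·,a) → {0,9} and {7}.
Refine {1,10} on symbol a: members go to different blocks, giving {1} and {10}.
Stable partition: {0,9} | {1} | {4,5,11} | {7} | {10} — 5 equivalence classes.
The equivalence class containing 9 is {0,9}, of size 2.

2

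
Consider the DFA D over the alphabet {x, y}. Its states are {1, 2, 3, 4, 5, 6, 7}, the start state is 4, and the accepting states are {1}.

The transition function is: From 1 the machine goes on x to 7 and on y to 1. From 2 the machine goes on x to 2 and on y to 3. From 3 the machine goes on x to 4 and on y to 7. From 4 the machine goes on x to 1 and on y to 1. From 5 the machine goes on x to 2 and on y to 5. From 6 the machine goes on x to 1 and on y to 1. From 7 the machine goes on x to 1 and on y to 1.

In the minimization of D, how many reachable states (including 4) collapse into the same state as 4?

2

First remove the unreachable states {2,3,5,6}; 3 states remain.
Initial partition by acceptance: {1} | {4,7}.
The partition is now stable with 2 blocks: {1} | {4,7}.
The equivalence class containing 4 is {4,7}, of size 2.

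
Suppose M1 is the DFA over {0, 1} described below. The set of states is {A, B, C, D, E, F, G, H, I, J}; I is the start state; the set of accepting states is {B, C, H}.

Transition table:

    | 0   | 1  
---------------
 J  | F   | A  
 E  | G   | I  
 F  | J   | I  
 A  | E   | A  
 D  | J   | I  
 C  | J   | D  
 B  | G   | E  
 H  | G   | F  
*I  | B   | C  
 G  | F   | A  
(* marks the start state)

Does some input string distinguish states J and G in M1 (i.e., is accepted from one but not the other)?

No

States {H} cannot be reached from the start state, so discard them.
Initial partition by acceptance: {B,C} | {A,D,E,F,G,I,J}.
Split {A,D,E,F,G,I,J} by δ(·,0) → {A,D,E,F,G,J} and {I}.
On input 1, block {A,D,E,F,G,J} splits into {A,G,J} and {D,E,F}.
The partition is now stable with 4 blocks: {B,C} | {A,G,J} | {I} | {D,E,F}.
J and G lie in the same block of the stable partition, so they are equivalent — no string distinguishes them.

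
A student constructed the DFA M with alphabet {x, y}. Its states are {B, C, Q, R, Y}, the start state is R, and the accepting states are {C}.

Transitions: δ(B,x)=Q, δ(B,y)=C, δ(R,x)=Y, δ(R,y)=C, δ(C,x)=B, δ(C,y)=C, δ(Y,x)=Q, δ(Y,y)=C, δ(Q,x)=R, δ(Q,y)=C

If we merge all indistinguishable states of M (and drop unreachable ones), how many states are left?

Every state is reachable, so we keep all 5.
Start with accepting vs non-accepting: {C} | {B,Q,R,Y}.
The partition is now stable with 2 blocks: {C} | {B,Q,R,Y}.

2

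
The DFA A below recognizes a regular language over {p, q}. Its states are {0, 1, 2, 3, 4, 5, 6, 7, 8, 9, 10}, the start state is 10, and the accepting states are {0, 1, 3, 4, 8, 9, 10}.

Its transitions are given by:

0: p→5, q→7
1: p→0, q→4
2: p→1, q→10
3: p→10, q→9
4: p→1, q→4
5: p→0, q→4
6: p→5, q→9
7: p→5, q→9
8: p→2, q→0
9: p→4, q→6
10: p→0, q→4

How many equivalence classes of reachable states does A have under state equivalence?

States {2,3,8} cannot be reached from the start state, so discard them.
P0 = {0,1,4,9,10} | {5,6,7}.
On input p, block {0,1,4,9,10} splits into {1,4,9,10} and {0}.
On input p, block {1,4,9,10} splits into {1,10} and {4,9}.
Refine {5,6,7} on symbol p: members go to different blocks, giving {6,7} and {5}.
Split {4,9} by δ(·,p) → {4} and {9}.
No further refinement is possible. Final partition (6 blocks): {1,10} | {6,7} | {0} | {4} | {5} | {9}.

6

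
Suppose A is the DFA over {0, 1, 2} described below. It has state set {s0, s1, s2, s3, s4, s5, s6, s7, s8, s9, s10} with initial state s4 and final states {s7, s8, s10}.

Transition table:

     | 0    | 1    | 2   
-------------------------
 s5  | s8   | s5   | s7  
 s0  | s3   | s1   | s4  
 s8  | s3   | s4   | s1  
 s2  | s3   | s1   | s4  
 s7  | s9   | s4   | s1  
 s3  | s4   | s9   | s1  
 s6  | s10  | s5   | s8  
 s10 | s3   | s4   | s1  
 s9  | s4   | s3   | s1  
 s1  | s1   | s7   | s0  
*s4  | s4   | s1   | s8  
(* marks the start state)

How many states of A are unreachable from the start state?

4

BFS from s4 reaches {s0, s1, s3, s4, s7, s8, s9}; the 4 state(s) s2, s5, s6, s10 are never visited.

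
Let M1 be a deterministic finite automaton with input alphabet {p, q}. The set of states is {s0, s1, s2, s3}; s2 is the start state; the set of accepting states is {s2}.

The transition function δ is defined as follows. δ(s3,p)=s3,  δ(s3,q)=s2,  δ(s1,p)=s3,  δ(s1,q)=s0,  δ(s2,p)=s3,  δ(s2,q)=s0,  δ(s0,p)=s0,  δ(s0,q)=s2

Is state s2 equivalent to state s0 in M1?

No

First remove the unreachable states {s1}; 3 states remain.
Start with accepting vs non-accepting: {s2} | {s0,s3}.
No further refinement is possible. Final partition (2 blocks): {s2} | {s0,s3}.
s2 and s0 end up in different blocks, so they are distinguishable. For instance, the string 'ε' is accepted from only s2.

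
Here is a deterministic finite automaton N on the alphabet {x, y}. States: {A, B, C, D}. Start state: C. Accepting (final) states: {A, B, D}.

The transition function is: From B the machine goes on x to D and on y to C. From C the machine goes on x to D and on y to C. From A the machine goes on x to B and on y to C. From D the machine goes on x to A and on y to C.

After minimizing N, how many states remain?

2

Initial partition by acceptance: {A,B,D} | {C}.
No further refinement is possible. Final partition (2 blocks): {A,B,D} | {C}.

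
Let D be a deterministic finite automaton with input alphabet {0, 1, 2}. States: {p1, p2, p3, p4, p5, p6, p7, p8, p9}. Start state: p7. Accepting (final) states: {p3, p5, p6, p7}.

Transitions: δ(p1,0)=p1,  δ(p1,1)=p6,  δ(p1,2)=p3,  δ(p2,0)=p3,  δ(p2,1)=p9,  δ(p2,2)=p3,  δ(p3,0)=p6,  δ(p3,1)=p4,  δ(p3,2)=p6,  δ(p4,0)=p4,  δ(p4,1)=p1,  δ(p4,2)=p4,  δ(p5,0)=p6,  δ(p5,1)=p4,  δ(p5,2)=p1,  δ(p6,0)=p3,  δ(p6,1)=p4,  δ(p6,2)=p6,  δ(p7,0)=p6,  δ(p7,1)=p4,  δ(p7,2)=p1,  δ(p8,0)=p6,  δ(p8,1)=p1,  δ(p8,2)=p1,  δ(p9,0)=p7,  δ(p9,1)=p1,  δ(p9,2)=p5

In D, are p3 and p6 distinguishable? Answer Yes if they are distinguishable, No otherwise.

No

First remove the unreachable states {p2,p5,p8,p9}; 5 states remain.
Start with accepting vs non-accepting: {p3,p6,p7} | {p1,p4}.
On input 2, block {p3,p6,p7} splits into {p3,p6} and {p7}.
Refine {p1,p4} on symbol 1: members go to different blocks, giving {p1} and {p4}.
No further refinement is possible. Final partition (4 blocks): {p3,p6} | {p1} | {p7} | {p4}.
p3 and p6 lie in the same block of the stable partition, so they are equivalent — no string distinguishes them.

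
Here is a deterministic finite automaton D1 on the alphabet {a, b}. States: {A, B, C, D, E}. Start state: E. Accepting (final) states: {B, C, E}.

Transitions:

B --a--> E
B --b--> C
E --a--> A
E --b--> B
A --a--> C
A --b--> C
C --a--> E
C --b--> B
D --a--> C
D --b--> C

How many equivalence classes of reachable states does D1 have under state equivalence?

3

First remove the unreachable states {D}; 4 states remain.
P0 = {B,C,E} | {A}.
Split {B,C,E} by δ(·,a) → {B,C} and {E}.
The partition is now stable with 3 blocks: {B,C} | {A} | {E}.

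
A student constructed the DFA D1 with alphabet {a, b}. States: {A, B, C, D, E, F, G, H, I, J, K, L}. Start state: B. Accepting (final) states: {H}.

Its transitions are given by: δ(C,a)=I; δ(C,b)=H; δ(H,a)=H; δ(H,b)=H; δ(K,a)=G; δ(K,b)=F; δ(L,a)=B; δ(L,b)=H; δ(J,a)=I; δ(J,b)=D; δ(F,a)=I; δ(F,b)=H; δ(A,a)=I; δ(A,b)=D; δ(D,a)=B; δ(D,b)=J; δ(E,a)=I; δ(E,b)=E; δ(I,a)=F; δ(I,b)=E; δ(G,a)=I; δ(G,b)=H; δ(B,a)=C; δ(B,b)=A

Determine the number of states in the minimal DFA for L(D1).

4

Reachable states from the start: {A,B,C,D,E,F,H,I,J}. Unreachable: {G,K,L} — drop them.
Initial partition by acceptance: {H} | {A,B,C,D,E,F,I,J}.
On input b, block {A,B,C,D,E,F,I,J} splits into {A,B,D,E,I,J} and {C,F}.
Refine {A,B,D,E,I,J} on symbol a: members go to different blocks, giving {A,D,E,J} and {B,I}.
No further refinement is possible. Final partition (4 blocks): {H} | {A,D,E,J} | {C,F} | {B,I}.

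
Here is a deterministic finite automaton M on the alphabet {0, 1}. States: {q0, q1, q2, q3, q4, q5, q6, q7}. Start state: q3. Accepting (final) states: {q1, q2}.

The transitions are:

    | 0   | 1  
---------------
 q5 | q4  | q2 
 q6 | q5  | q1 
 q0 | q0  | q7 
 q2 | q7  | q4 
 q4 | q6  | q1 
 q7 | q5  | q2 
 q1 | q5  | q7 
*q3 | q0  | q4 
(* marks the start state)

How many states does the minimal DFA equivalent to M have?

3

All states are reachable from the start state.
Start with accepting vs non-accepting: {q1,q2} | {q0,q3,q4,q5,q6,q7}.
On input 1, block {q0,q3,q4,q5,q6,q7} splits into {q4,q5,q6,q7} and {q0,q3}.
Stable partition: {q1,q2} | {q4,q5,q6,q7} | {q0,q3} — 3 equivalence classes.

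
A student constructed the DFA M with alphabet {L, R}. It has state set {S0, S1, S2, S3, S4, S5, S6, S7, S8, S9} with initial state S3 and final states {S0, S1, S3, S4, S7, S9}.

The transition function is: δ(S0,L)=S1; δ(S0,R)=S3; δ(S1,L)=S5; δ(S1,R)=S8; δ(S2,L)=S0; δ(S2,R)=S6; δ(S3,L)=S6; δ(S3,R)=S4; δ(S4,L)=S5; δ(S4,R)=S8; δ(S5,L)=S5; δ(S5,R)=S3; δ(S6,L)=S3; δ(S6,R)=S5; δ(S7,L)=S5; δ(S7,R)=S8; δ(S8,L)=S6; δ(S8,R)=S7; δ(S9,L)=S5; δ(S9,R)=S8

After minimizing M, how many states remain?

5

First remove the unreachable states {S0,S1,S2,S9}; 6 states remain.
P0 = {S3,S4,S7} | {S5,S6,S8}.
On input R, block {S3,S4,S7} splits into {S4,S7} and {S3}.
On input L, block {S5,S6,S8} splits into {S5,S8} and {S6}.
On input L, block {S5,S8} splits into {S5} and {S8}.
The partition is now stable with 5 blocks: {S4,S7} | {S5} | {S3} | {S6} | {S8}.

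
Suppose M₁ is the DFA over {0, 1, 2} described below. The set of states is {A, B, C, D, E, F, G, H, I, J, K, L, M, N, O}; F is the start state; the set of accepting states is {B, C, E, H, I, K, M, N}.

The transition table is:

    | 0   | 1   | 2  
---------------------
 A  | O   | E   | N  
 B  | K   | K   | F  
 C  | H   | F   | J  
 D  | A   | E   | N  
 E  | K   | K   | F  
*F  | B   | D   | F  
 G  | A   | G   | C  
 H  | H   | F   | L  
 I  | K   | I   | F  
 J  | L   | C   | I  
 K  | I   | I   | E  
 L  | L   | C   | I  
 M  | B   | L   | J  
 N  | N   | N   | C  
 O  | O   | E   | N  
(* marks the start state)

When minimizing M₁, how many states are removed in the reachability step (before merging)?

BFS from F reaches {A, B, C, D, E, F, H, I, J, K, L, N, O}; the 2 state(s) G, M are never visited.

2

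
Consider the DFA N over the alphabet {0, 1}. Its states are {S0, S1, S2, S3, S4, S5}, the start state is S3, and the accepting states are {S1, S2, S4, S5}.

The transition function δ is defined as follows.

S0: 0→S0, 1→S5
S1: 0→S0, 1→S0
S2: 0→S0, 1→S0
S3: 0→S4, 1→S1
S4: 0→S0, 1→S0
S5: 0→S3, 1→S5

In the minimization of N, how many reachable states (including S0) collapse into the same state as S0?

Reachable states from the start: {S0,S1,S3,S4,S5}. Unreachable: {S2} — drop them.
Initial partition by acceptance: {S1,S4,S5} | {S0,S3}.
On input 1, block {S1,S4,S5} splits into {S1,S4} and {S5}.
Refine {S0,S3} on symbol 0: members go to different blocks, giving {S0} and {S3}.
Stable partition: {S1,S4} | {S0} | {S5} | {S3} — 4 equivalence classes.
State S0 belongs to the block {S0}, which has 1 states.

1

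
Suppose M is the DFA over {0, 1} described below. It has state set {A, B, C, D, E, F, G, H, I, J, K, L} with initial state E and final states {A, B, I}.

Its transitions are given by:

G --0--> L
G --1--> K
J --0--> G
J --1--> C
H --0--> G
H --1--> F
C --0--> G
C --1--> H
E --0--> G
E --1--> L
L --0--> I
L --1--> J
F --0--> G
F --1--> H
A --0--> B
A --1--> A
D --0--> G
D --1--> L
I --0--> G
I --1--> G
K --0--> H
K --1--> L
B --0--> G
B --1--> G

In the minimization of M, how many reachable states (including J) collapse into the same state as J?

First remove the unreachable states {A,B,D}; 9 states remain.
Initial partition by acceptance: {I} | {C,E,F,G,H,J,K,L}.
Split {C,E,F,G,H,J,K,L} by δ(·,0) → {C,E,F,G,H,J,K} and {L}.
On input 0, block {C,E,F,G,H,J,K} splits into {C,E,F,H,J,K} and {G}.
On input 0, block {C,E,F,H,J,K} splits into {C,E,F,H,J} and {K}.
Split {C,E,F,H,J} by δ(·,1) → {C,F,H,J} and {E}.
The partition is now stable with 6 blocks: {I} | {C,F,H,J} | {L} | {G} | {K} | {E}.
State J belongs to the block {C,F,H,J}, which has 4 states.

4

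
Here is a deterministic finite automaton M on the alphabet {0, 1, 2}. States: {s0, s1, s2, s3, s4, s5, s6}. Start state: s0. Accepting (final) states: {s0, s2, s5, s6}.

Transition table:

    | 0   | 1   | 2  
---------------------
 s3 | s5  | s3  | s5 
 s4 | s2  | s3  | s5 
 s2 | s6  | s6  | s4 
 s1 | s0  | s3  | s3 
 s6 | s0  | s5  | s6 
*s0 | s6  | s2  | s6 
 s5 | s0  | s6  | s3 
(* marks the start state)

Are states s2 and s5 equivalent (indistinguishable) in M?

Yes

First remove the unreachable states {s1}; 6 states remain.
Start with accepting vs non-accepting: {s0,s2,s5,s6} | {s3,s4}.
Refine {s0,s2,s5,s6} on symbol 2: members go to different blocks, giving {s0,s6} and {s2,s5}.
No further refinement is possible. Final partition (3 blocks): {s0,s6} | {s3,s4} | {s2,s5}.
s2 and s5 lie in the same block of the stable partition, so they are equivalent — no string distinguishes them.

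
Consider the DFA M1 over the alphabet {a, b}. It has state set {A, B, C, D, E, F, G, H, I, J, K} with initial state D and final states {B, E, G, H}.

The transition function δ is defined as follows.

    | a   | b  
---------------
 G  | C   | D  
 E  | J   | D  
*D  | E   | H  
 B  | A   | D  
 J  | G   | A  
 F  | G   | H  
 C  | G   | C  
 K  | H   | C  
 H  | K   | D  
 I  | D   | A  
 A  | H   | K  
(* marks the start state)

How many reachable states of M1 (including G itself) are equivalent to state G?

3

Reachable states from the start: {A,C,D,E,G,H,J,K}. Unreachable: {B,F,I} — drop them.
Initial partition by acceptance: {E,G,H} | {A,C,D,J,K}.
Split {A,C,D,J,K} by δ(·,b) → {A,C,J,K} and {D}.
The partition is now stable with 3 blocks: {E,G,H} | {A,C,J,K} | {D}.
State G belongs to the block {E,G,H}, which has 3 states.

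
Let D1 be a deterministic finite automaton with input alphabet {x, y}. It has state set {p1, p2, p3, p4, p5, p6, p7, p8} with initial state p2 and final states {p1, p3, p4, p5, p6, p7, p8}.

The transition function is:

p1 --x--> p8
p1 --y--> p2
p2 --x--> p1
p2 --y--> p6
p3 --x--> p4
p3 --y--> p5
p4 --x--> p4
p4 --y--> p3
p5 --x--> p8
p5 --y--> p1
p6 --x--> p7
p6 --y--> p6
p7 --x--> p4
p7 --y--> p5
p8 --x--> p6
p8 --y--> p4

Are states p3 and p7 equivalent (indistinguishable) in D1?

Every state is reachable, so we keep all 8.
P0 = {p1,p3,p4,p5,p6,p7,p8} | {p2}.
Split {p1,p3,p4,p5,p6,p7,p8} by δ(·,y) → {p3,p4,p5,p6,p7,p8} and {p1}.
On input y, block {p3,p4,p5,p6,p7,p8} splits into {p3,p4,p6,p7,p8} and {p5}.
Split {p3,p4,p6,p7,p8} by δ(·,y) → {p4,p6,p8} and {p3,p7}.
On input x, block {p4,p6,p8} splits into {p4,p8} and {p6}.
Refine {p4,p8} on symbol x: members go to different blocks, giving {p4} and {p8}.
The partition is now stable with 7 blocks: {p4} | {p2} | {p1} | {p5} | {p3,p7} | {p6} | {p8}.
p3 and p7 lie in the same block of the stable partition, so they are equivalent — no string distinguishes them.

Yes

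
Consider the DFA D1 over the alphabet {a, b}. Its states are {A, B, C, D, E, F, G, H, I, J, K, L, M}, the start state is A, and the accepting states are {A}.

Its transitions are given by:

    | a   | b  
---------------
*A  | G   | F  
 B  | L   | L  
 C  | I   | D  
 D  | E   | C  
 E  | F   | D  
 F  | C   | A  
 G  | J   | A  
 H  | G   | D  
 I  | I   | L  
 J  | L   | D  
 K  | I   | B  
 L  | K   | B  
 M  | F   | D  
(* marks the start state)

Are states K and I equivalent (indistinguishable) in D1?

Yes

Reachable states from the start: {A,B,C,D,E,F,G,I,J,K,L}. Unreachable: {H,M} — drop them.
Initial partition by acceptance: {A} | {B,C,D,E,F,G,I,J,K,L}.
Split {B,C,D,E,F,G,I,J,K,L} by δ(·,b) → {B,C,D,E,I,J,K,L} and {F,G}.
Refine {B,C,D,E,I,J,K,L} on symbol a: members go to different blocks, giving {B,C,D,I,J,K,L} and {E}.
On input a, block {B,C,D,I,J,K,L} splits into {B,C,I,J,K,L} and {D}.
On input b, block {B,C,I,J,K,L} splits into {B,I,K,L} and {C,J}.
No further refinement is possible. Final partition (6 blocks): {A} | {B,I,K,L} | {F,G} | {E} | {D} | {C,J}.
K and I lie in the same block of the stable partition, so they are equivalent — no string distinguishes them.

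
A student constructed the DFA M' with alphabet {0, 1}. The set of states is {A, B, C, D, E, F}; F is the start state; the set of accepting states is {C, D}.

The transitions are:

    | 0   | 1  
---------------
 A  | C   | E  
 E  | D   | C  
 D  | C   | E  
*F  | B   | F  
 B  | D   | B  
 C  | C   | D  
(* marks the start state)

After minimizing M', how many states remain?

5

First remove the unreachable states {A}; 5 states remain.
Start with accepting vs non-accepting: {C,D} | {B,E,F}.
Split {C,D} by δ(·,1) → {C} and {D}.
On input 0, block {B,E,F} splits into {B,E} and {F}.
Split {B,E} by δ(·,1) → {B} and {E}.
No further refinement is possible. Final partition (5 blocks): {C} | {B} | {D} | {F} | {E}.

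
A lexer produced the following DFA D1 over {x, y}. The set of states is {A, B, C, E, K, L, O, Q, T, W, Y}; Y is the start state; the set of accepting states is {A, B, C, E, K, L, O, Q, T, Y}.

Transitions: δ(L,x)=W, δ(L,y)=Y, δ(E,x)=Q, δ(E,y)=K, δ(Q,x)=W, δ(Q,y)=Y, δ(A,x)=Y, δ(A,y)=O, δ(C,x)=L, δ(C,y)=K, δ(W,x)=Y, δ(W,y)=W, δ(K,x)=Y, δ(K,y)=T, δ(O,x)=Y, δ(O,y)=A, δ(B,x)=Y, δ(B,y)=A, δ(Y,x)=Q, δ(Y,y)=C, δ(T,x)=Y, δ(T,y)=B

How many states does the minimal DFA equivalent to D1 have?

Reachable states from the start: {A,B,C,K,L,O,Q,T,W,Y}. Unreachable: {E} — drop them.
Initial partition by acceptance: {A,B,C,K,L,O,Q,T,Y} | {W}.
Split {A,B,C,K,L,O,Q,T,Y} by δ(·,x) → {A,B,C,K,O,T,Y} and {L,Q}.
Split {A,B,C,K,O,T,Y} by δ(·,x) → {A,B,K,O,T} and {C,Y}.
Refine {C,Y} on symbol y: members go to different blocks, giving {C} and {Y}.
Stable partition: {A,B,K,O,T} | {W} | {L,Q} | {C} | {Y} — 5 equivalence classes.

5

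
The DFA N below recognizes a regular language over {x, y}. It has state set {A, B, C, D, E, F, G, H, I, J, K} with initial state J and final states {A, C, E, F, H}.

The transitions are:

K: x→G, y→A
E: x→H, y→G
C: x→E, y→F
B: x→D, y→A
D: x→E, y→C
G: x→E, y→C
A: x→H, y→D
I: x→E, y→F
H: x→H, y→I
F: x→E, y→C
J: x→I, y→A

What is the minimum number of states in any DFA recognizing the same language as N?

4

States {B,K} cannot be reached from the start state, so discard them.
Initial partition by acceptance: {A,C,E,F,H} | {D,G,I,J}.
On input y, block {A,C,E,F,H} splits into {A,E,H} and {C,F}.
Refine {D,G,I,J} on symbol x: members go to different blocks, giving {D,G,I} and {J}.
No further refinement is possible. Final partition (4 blocks): {A,E,H} | {D,G,I} | {C,F} | {J}.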